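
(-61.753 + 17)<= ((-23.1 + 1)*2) True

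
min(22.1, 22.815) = 22.1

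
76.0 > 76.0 False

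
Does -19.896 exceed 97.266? No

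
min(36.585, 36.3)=36.3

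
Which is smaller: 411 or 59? 59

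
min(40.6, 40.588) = 40.588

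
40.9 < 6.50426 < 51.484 False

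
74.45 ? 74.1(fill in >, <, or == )>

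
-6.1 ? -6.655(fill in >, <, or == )>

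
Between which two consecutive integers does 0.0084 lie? 0 and 1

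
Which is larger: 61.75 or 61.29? 61.75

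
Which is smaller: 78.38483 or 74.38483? 74.38483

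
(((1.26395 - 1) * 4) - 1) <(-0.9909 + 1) False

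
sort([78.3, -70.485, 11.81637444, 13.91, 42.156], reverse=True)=[78.3, 42.156, 13.91, 11.81637444, -70.485]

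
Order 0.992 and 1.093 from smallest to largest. 0.992, 1.093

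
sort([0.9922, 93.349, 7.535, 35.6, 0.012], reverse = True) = [93.349, 35.6, 7.535, 0.9922, 0.012]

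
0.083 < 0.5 True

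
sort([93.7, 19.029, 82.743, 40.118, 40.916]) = [19.029, 40.118, 40.916, 82.743, 93.7]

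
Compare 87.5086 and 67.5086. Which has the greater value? 87.5086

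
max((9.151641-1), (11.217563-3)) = 8.217563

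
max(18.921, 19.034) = 19.034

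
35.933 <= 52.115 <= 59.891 True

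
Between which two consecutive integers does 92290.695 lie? 92290 and 92291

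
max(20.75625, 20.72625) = 20.75625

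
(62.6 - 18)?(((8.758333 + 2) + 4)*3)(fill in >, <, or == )>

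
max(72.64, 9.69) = 72.64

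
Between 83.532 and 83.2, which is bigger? 83.532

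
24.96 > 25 False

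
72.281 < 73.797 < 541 True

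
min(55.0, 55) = 55.0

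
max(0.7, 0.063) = 0.7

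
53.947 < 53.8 False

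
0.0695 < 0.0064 False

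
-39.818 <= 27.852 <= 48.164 True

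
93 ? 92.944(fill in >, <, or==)>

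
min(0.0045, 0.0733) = 0.0045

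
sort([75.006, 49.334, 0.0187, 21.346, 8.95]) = [0.0187, 8.95, 21.346, 49.334, 75.006]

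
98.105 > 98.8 False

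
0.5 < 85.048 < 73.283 False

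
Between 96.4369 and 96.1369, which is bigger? 96.4369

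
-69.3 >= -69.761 True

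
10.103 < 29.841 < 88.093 True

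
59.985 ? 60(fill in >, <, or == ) <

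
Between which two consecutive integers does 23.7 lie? 23 and 24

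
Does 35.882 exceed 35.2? Yes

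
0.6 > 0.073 True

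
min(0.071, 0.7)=0.071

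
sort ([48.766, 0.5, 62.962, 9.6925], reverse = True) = [62.962, 48.766, 9.6925, 0.5]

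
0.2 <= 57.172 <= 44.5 False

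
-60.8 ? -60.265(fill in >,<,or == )<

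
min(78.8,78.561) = 78.561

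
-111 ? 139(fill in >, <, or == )<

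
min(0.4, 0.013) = 0.013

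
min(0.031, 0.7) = 0.031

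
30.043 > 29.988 True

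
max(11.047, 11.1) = 11.1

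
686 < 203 False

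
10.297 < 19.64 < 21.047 True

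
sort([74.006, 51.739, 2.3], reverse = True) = [74.006, 51.739, 2.3]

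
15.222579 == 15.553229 False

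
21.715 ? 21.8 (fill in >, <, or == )<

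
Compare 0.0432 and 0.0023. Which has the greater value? 0.0432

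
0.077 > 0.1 False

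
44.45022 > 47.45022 False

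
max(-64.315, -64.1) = -64.1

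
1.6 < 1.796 True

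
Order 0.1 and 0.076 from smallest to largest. 0.076, 0.1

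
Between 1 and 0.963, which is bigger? 1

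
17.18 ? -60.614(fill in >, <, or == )>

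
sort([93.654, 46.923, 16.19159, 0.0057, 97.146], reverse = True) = [97.146, 93.654, 46.923, 16.19159, 0.0057]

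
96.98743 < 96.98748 True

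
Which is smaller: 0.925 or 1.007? 0.925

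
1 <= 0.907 False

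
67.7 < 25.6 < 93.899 False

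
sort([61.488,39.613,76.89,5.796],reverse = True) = [76.89,61.488,39.613,5.796]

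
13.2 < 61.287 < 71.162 True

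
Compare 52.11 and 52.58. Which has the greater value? 52.58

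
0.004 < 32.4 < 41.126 True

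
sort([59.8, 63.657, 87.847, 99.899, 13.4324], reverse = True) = [99.899, 87.847, 63.657, 59.8, 13.4324]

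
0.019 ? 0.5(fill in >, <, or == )<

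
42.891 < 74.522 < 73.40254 False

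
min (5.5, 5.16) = 5.16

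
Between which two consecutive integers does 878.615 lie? 878 and 879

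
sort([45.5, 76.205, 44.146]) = [44.146, 45.5, 76.205]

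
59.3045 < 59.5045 True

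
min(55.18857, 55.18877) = 55.18857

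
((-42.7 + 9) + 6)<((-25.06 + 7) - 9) True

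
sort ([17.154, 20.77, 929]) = [17.154, 20.77, 929]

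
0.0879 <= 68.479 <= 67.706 False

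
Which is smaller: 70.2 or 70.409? 70.2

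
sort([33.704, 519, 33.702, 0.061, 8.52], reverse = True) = [519, 33.704, 33.702, 8.52, 0.061]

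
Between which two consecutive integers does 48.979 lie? 48 and 49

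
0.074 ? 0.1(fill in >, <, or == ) <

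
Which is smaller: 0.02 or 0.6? 0.02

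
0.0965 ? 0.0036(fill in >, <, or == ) >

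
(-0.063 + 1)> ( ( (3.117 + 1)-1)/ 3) False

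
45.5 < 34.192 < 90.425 False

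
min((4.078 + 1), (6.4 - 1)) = 5.078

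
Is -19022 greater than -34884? Yes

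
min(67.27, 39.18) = 39.18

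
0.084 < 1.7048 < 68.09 True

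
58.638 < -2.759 False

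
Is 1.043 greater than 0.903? Yes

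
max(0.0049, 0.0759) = 0.0759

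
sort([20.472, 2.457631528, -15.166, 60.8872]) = [-15.166, 2.457631528, 20.472, 60.8872]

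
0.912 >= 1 False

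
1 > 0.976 True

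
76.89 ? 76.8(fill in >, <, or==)>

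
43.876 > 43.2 True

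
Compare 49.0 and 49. They are equal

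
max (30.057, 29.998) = 30.057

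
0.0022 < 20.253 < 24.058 True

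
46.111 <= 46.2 True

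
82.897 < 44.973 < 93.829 False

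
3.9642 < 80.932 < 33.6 False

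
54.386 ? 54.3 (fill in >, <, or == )>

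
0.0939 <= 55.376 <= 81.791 True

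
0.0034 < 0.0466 True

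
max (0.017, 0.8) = 0.8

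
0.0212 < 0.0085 False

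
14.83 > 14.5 True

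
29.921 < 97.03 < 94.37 False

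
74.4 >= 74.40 True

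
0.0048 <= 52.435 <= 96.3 True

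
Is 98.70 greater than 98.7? No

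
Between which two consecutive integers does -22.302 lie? -23 and -22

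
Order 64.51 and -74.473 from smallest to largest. -74.473, 64.51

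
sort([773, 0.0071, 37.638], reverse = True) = [773, 37.638, 0.0071]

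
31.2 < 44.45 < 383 True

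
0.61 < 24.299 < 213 True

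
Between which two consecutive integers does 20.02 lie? 20 and 21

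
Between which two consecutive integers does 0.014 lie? 0 and 1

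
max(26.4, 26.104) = 26.4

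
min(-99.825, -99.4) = -99.825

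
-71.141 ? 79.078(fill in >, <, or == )<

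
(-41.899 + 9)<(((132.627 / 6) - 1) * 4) True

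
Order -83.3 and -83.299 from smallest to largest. -83.3, -83.299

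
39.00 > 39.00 False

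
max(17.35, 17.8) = 17.8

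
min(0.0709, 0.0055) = 0.0055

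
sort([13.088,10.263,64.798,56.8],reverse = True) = [64.798,56.8,13.088,10.263]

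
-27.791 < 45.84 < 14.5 False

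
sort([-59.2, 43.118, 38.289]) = [-59.2, 38.289, 43.118]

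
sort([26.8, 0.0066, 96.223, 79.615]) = [0.0066, 26.8, 79.615, 96.223]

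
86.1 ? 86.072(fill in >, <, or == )>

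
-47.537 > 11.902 False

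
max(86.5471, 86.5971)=86.5971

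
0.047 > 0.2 False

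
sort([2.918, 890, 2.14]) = [2.14, 2.918, 890]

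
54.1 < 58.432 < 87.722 True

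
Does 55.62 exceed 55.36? Yes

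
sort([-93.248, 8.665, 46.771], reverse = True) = [46.771, 8.665, -93.248]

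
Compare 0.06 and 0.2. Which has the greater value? 0.2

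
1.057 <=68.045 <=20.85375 False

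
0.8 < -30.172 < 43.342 False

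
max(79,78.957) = 79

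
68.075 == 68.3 False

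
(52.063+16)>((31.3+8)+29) False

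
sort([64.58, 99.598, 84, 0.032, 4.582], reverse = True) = [99.598, 84, 64.58, 4.582, 0.032]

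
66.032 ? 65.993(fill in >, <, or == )>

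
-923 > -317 False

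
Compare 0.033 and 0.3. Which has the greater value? 0.3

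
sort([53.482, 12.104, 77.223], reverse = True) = [77.223, 53.482, 12.104]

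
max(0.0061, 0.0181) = 0.0181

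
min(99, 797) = 99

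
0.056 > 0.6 False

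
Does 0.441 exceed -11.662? Yes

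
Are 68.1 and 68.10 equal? Yes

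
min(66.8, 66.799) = 66.799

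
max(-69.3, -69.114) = -69.114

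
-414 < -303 True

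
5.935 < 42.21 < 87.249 True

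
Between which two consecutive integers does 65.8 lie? 65 and 66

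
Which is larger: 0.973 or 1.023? 1.023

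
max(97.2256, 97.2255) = 97.2256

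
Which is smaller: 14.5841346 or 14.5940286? 14.5841346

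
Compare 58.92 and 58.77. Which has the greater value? 58.92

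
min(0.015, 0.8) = 0.015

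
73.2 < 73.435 True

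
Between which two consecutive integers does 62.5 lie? 62 and 63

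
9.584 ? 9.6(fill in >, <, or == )<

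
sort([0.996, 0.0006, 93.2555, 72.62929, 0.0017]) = [0.0006, 0.0017, 0.996, 72.62929, 93.2555]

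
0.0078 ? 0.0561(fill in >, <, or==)<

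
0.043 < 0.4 True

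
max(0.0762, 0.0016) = 0.0762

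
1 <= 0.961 False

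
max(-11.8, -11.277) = -11.277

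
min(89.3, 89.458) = 89.3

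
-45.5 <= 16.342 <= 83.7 True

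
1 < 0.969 False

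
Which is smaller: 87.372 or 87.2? 87.2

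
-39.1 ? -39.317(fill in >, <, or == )>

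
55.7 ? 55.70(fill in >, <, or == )==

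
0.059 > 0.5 False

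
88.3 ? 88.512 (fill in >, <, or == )<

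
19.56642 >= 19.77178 False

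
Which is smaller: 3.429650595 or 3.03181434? 3.03181434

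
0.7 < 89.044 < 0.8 False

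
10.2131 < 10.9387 True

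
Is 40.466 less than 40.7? Yes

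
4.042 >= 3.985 True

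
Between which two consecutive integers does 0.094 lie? 0 and 1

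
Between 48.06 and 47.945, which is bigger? 48.06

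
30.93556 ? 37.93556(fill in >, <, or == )<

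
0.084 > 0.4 False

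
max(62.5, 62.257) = 62.5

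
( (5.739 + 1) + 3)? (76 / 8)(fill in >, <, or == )>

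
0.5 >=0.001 True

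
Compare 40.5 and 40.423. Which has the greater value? 40.5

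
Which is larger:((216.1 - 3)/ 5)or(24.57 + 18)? ((216.1 - 3)/ 5)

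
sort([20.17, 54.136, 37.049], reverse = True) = [54.136, 37.049, 20.17]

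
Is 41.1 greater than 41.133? No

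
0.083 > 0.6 False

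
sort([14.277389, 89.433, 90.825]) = [14.277389, 89.433, 90.825]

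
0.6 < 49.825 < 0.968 False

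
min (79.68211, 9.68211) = 9.68211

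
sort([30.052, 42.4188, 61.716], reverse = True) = [61.716, 42.4188, 30.052]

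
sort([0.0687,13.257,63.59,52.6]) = [0.0687,13.257,52.6,63.59]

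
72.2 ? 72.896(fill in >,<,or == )<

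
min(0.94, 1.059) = 0.94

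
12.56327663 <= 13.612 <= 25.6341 True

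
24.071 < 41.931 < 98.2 True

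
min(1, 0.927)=0.927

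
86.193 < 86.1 False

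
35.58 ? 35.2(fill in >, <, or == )>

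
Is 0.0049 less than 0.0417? Yes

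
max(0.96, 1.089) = 1.089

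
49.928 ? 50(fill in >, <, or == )<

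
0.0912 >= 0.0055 True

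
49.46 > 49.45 True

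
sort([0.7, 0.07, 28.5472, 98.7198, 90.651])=[0.07, 0.7, 28.5472, 90.651, 98.7198]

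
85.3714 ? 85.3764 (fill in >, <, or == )<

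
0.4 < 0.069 False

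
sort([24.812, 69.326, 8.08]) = [8.08, 24.812, 69.326]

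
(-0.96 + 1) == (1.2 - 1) False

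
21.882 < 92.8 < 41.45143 False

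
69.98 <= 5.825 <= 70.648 False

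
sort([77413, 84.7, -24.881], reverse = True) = [77413, 84.7, -24.881]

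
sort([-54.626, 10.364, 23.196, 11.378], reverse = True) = [23.196, 11.378, 10.364, -54.626]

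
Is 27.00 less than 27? No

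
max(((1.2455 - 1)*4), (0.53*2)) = 1.06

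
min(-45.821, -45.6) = -45.821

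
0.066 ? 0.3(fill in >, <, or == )<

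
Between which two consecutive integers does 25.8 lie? 25 and 26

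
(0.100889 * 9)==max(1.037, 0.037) False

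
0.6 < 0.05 False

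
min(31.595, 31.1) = 31.1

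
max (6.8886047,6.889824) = 6.889824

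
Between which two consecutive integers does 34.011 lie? 34 and 35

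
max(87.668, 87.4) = 87.668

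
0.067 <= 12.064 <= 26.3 True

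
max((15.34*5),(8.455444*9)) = 76.7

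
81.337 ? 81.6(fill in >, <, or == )<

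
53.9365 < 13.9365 False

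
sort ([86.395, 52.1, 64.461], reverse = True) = [86.395, 64.461, 52.1]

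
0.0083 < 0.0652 True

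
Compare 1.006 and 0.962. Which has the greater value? 1.006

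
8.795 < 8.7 False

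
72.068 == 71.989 False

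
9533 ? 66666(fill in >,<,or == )<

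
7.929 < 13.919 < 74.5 True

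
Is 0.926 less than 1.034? Yes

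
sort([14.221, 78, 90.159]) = [14.221, 78, 90.159]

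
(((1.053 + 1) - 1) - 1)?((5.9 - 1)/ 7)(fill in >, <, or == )<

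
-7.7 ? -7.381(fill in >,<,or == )<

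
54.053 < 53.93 False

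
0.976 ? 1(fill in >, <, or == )<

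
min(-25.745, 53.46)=-25.745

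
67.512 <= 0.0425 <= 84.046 False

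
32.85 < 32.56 False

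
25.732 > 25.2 True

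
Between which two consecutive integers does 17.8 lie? 17 and 18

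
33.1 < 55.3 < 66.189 True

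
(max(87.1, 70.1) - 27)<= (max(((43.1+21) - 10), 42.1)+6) True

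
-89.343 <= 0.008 True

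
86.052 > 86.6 False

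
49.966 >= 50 False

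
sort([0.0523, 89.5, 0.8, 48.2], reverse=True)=[89.5, 48.2, 0.8, 0.0523]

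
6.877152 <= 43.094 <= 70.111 True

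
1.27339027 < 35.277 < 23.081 False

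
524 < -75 False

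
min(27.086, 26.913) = 26.913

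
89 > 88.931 True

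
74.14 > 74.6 False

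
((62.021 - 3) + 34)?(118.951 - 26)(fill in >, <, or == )>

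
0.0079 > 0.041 False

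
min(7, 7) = 7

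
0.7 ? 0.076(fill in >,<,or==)>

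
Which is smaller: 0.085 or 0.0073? 0.0073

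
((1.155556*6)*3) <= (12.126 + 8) False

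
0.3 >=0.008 True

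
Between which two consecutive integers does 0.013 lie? 0 and 1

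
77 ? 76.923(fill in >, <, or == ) >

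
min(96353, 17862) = 17862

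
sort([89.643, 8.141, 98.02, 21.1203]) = [8.141, 21.1203, 89.643, 98.02]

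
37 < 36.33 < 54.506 False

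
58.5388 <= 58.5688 True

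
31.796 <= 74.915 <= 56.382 False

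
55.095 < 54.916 False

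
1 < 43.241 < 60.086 True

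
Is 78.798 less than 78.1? No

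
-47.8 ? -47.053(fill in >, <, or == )<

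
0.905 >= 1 False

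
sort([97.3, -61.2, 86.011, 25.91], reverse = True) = [97.3, 86.011, 25.91, -61.2]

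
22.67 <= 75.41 True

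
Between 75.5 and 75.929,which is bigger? 75.929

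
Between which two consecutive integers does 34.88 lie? 34 and 35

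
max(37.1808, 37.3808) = 37.3808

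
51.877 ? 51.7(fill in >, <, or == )>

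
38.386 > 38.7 False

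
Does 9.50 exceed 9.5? No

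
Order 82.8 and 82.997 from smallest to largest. 82.8, 82.997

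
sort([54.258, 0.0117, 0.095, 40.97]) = [0.0117, 0.095, 40.97, 54.258]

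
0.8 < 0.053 False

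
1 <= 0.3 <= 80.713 False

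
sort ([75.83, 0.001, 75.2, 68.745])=[0.001, 68.745, 75.2, 75.83]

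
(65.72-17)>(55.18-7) True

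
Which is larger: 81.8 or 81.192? 81.8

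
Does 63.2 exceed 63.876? No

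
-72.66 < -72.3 True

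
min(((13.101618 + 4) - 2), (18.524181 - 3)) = 15.101618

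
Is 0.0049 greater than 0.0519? No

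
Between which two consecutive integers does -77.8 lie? -78 and -77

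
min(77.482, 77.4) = 77.4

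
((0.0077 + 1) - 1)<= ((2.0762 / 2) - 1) True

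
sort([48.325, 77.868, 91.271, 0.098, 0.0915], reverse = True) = [91.271, 77.868, 48.325, 0.098, 0.0915]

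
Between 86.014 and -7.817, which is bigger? 86.014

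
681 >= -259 True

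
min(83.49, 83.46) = 83.46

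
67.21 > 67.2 True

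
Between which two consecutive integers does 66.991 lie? 66 and 67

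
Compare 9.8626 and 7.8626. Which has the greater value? 9.8626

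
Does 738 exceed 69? Yes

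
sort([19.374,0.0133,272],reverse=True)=[272,19.374,0.0133]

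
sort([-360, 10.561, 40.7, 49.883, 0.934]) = [-360, 0.934, 10.561, 40.7, 49.883]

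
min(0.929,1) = 0.929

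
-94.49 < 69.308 True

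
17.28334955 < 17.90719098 True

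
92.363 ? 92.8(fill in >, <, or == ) <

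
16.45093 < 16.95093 True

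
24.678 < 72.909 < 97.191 True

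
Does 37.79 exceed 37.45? Yes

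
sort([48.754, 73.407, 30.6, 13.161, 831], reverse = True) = [831, 73.407, 48.754, 30.6, 13.161]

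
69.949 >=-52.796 True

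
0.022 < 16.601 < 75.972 True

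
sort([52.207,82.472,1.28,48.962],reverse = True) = [82.472,52.207,48.962,1.28]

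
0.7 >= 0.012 True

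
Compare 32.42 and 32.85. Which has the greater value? 32.85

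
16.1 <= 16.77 True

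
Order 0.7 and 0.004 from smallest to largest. 0.004, 0.7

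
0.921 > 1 False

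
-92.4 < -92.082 True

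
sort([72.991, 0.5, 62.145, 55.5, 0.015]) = [0.015, 0.5, 55.5, 62.145, 72.991]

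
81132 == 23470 False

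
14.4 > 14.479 False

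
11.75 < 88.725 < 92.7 True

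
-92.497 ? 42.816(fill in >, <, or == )<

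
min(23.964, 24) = 23.964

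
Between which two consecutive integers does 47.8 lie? 47 and 48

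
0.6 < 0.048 False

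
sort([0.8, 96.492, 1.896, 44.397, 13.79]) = [0.8, 1.896, 13.79, 44.397, 96.492]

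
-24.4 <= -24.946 False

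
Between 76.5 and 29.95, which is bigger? 76.5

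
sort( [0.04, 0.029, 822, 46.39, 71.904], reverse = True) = [822, 71.904, 46.39, 0.04, 0.029]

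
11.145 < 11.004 False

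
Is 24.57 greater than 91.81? No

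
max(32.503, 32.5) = 32.503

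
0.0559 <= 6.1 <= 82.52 True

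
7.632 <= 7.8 True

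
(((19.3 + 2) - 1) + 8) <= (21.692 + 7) True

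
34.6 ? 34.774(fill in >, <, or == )<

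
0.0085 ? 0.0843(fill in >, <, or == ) <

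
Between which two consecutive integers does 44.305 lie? 44 and 45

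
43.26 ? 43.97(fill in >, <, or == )<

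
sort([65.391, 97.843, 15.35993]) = [15.35993, 65.391, 97.843]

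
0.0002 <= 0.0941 True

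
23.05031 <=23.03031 False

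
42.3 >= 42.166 True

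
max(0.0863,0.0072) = 0.0863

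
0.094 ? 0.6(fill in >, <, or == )<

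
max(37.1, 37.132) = 37.132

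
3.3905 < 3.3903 False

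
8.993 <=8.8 False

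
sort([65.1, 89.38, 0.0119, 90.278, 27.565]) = [0.0119, 27.565, 65.1, 89.38, 90.278]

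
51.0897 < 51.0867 False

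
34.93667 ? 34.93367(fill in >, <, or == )>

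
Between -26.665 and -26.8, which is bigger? -26.665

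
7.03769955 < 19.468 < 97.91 True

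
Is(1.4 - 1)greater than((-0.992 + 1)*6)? Yes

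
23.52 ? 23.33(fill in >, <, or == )>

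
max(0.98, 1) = 1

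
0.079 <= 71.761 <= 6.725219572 False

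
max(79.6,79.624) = 79.624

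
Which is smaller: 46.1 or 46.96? 46.1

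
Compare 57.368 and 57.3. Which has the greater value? 57.368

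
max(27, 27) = 27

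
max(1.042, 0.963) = 1.042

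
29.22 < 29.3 True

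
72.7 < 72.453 False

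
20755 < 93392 True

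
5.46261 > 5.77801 False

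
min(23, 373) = 23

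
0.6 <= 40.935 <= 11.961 False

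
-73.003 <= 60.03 True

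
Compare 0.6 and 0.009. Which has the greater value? 0.6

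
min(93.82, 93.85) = 93.82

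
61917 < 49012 False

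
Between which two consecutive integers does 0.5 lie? 0 and 1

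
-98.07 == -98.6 False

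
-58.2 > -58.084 False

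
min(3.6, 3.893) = 3.6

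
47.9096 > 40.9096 True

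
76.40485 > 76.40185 True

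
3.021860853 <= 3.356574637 True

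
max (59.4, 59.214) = 59.4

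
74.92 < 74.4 False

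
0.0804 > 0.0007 True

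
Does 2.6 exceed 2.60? No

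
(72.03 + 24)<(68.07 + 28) True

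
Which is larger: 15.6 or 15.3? 15.6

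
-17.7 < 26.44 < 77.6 True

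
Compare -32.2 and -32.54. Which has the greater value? -32.2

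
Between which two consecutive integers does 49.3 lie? 49 and 50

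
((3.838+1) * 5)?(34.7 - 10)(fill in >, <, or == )<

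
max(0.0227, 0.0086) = 0.0227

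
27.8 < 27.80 False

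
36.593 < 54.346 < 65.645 True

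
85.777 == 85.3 False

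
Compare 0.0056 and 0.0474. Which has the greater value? 0.0474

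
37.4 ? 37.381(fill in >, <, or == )>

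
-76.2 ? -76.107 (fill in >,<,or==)<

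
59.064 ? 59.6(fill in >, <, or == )<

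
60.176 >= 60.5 False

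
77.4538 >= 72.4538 True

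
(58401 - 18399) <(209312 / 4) True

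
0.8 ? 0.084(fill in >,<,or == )>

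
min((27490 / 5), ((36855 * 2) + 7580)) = 5498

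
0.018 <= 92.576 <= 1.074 False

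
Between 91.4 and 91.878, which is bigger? 91.878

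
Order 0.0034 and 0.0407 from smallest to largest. 0.0034, 0.0407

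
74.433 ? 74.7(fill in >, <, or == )<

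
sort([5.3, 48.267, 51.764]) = [5.3, 48.267, 51.764]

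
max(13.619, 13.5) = 13.619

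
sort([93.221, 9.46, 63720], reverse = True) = [63720, 93.221, 9.46]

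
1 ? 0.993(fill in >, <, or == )>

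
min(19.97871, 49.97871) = 19.97871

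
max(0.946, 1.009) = 1.009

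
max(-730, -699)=-699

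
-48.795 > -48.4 False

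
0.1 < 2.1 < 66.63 True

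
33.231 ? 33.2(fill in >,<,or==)>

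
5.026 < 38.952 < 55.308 True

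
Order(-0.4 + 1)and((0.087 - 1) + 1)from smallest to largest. ((0.087 - 1) + 1), (-0.4 + 1)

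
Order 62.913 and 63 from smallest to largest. 62.913, 63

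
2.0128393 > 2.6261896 False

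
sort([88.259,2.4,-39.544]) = [-39.544,2.4,88.259]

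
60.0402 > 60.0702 False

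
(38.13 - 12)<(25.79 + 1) True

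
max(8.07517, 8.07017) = 8.07517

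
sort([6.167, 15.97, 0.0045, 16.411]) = [0.0045, 6.167, 15.97, 16.411]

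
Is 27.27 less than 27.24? No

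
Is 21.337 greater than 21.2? Yes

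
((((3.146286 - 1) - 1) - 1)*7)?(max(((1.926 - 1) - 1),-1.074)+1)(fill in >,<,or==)>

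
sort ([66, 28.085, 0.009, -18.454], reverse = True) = [66, 28.085, 0.009, -18.454]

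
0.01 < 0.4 True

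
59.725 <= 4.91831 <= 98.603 False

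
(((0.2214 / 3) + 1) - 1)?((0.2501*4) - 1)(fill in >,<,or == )>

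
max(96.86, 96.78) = 96.86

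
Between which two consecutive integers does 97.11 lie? 97 and 98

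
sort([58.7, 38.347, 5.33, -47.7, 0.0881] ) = [-47.7, 0.0881, 5.33, 38.347, 58.7]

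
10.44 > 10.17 True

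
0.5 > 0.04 True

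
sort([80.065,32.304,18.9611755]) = [18.9611755,32.304,80.065]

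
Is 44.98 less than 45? Yes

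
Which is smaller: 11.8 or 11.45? 11.45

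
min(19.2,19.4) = 19.2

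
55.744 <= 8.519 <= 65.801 False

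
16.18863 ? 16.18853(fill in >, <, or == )>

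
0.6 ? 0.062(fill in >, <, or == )>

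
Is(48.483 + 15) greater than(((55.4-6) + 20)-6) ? Yes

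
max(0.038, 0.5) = 0.5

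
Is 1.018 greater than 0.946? Yes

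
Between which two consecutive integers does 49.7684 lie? 49 and 50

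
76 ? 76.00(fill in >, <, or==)==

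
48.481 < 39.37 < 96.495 False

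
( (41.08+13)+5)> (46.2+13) False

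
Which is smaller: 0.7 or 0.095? 0.095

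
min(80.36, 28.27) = 28.27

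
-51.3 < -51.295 True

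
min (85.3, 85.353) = 85.3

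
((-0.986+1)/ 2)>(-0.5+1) False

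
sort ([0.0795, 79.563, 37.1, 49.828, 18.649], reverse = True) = [79.563, 49.828, 37.1, 18.649, 0.0795]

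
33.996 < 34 True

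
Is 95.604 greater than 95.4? Yes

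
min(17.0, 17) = 17.0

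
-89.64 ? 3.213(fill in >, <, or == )<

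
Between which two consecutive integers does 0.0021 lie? 0 and 1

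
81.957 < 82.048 True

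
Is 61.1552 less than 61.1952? Yes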